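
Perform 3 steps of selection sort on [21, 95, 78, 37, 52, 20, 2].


Initial: [21, 95, 78, 37, 52, 20, 2]
Step 1: min=2 at 6
  Swap: [2, 95, 78, 37, 52, 20, 21]
Step 2: min=20 at 5
  Swap: [2, 20, 78, 37, 52, 95, 21]
Step 3: min=21 at 6
  Swap: [2, 20, 21, 37, 52, 95, 78]

After 3 steps: [2, 20, 21, 37, 52, 95, 78]


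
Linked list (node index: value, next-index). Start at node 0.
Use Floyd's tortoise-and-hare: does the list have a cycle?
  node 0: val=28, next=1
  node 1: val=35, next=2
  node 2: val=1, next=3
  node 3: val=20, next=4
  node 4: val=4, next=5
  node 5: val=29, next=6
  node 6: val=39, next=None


Floyd's tortoise (slow, +1) and hare (fast, +2):
  init: slow=0, fast=0
  step 1: slow=1, fast=2
  step 2: slow=2, fast=4
  step 3: slow=3, fast=6
  step 4: fast -> None, no cycle

Cycle: no


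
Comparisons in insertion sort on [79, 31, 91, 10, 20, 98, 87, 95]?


Algorithm: insertion sort
Input: [79, 31, 91, 10, 20, 98, 87, 95]
Sorted: [10, 20, 31, 79, 87, 91, 95, 98]

15


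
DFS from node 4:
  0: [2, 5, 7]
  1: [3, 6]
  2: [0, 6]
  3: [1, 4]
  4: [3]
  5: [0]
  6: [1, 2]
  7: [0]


Visit 4, push [3]
Visit 3, push [1]
Visit 1, push [6]
Visit 6, push [2]
Visit 2, push [0]
Visit 0, push [7, 5]
Visit 5, push []
Visit 7, push []

DFS order: [4, 3, 1, 6, 2, 0, 5, 7]


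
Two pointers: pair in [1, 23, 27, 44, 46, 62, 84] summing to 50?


lo=0(1)+hi=6(84)=85
lo=0(1)+hi=5(62)=63
lo=0(1)+hi=4(46)=47
lo=1(23)+hi=4(46)=69
lo=1(23)+hi=3(44)=67
lo=1(23)+hi=2(27)=50

Yes: 23+27=50


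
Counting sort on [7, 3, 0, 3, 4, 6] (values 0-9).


Input: [7, 3, 0, 3, 4, 6]
Counts: [1, 0, 0, 2, 1, 0, 1, 1, 0, 0]

Sorted: [0, 3, 3, 4, 6, 7]


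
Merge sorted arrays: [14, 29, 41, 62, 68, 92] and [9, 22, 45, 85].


Take 9 from B
Take 14 from A
Take 22 from B
Take 29 from A
Take 41 from A
Take 45 from B
Take 62 from A
Take 68 from A
Take 85 from B

Merged: [9, 14, 22, 29, 41, 45, 62, 68, 85, 92]


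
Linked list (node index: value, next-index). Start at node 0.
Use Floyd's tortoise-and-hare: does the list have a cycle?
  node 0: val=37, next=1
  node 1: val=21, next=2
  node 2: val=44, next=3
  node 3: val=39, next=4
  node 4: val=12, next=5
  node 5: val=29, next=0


Floyd's tortoise (slow, +1) and hare (fast, +2):
  init: slow=0, fast=0
  step 1: slow=1, fast=2
  step 2: slow=2, fast=4
  step 3: slow=3, fast=0
  step 4: slow=4, fast=2
  step 5: slow=5, fast=4
  step 6: slow=0, fast=0
  slow == fast at node 0: cycle detected

Cycle: yes


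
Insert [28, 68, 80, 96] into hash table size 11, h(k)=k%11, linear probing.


Insert 28: h=6 -> slot 6
Insert 68: h=2 -> slot 2
Insert 80: h=3 -> slot 3
Insert 96: h=8 -> slot 8

Table: [None, None, 68, 80, None, None, 28, None, 96, None, None]


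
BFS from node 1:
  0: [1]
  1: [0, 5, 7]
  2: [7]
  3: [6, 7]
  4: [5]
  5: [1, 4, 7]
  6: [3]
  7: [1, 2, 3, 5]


Visit 1, enqueue [0, 5, 7]
Visit 0, enqueue []
Visit 5, enqueue [4]
Visit 7, enqueue [2, 3]
Visit 4, enqueue []
Visit 2, enqueue []
Visit 3, enqueue [6]
Visit 6, enqueue []

BFS order: [1, 0, 5, 7, 4, 2, 3, 6]


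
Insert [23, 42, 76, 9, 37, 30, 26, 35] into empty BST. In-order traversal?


Insert 23: root
Insert 42: R from 23
Insert 76: R from 23 -> R from 42
Insert 9: L from 23
Insert 37: R from 23 -> L from 42
Insert 30: R from 23 -> L from 42 -> L from 37
Insert 26: R from 23 -> L from 42 -> L from 37 -> L from 30
Insert 35: R from 23 -> L from 42 -> L from 37 -> R from 30

In-order: [9, 23, 26, 30, 35, 37, 42, 76]


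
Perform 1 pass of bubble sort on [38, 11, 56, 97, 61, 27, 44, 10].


Initial: [38, 11, 56, 97, 61, 27, 44, 10]
Pass 1: [11, 38, 56, 61, 27, 44, 10, 97] (5 swaps)

After 1 pass: [11, 38, 56, 61, 27, 44, 10, 97]


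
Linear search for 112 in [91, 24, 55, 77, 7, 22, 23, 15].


i=0: 91!=112
i=1: 24!=112
i=2: 55!=112
i=3: 77!=112
i=4: 7!=112
i=5: 22!=112
i=6: 23!=112
i=7: 15!=112

Not found, 8 comps


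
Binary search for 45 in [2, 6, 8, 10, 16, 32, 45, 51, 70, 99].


Step 1: lo=0, hi=9, mid=4, val=16
Step 2: lo=5, hi=9, mid=7, val=51
Step 3: lo=5, hi=6, mid=5, val=32
Step 4: lo=6, hi=6, mid=6, val=45

Found at index 6


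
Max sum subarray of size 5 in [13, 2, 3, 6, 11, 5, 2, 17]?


[0:5]: 35
[1:6]: 27
[2:7]: 27
[3:8]: 41

Max: 41 at [3:8]


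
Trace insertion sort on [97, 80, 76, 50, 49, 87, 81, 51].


Initial: [97, 80, 76, 50, 49, 87, 81, 51]
Insert 80: [80, 97, 76, 50, 49, 87, 81, 51]
Insert 76: [76, 80, 97, 50, 49, 87, 81, 51]
Insert 50: [50, 76, 80, 97, 49, 87, 81, 51]
Insert 49: [49, 50, 76, 80, 97, 87, 81, 51]
Insert 87: [49, 50, 76, 80, 87, 97, 81, 51]
Insert 81: [49, 50, 76, 80, 81, 87, 97, 51]
Insert 51: [49, 50, 51, 76, 80, 81, 87, 97]

Sorted: [49, 50, 51, 76, 80, 81, 87, 97]


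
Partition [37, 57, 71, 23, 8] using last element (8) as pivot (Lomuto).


Pivot: 8
Place pivot at 0: [8, 57, 71, 23, 37]

Partitioned: [8, 57, 71, 23, 37]


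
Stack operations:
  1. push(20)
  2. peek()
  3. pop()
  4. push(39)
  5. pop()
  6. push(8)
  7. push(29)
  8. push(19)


push(20) -> [20]
peek()->20
pop()->20, []
push(39) -> [39]
pop()->39, []
push(8) -> [8]
push(29) -> [8, 29]
push(19) -> [8, 29, 19]

Final stack: [8, 29, 19]


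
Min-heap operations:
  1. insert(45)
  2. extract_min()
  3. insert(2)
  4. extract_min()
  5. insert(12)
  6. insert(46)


insert(45) -> [45]
extract_min()->45, []
insert(2) -> [2]
extract_min()->2, []
insert(12) -> [12]
insert(46) -> [12, 46]

Final heap: [12, 46]


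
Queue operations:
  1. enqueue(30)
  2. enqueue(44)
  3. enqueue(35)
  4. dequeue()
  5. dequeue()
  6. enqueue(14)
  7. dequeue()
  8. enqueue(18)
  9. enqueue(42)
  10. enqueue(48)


enqueue(30) -> [30]
enqueue(44) -> [30, 44]
enqueue(35) -> [30, 44, 35]
dequeue()->30, [44, 35]
dequeue()->44, [35]
enqueue(14) -> [35, 14]
dequeue()->35, [14]
enqueue(18) -> [14, 18]
enqueue(42) -> [14, 18, 42]
enqueue(48) -> [14, 18, 42, 48]

Final queue: [14, 18, 42, 48]


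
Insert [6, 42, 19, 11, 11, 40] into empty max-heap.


Insert 6: [6]
Insert 42: [42, 6]
Insert 19: [42, 6, 19]
Insert 11: [42, 11, 19, 6]
Insert 11: [42, 11, 19, 6, 11]
Insert 40: [42, 11, 40, 6, 11, 19]

Final heap: [42, 11, 40, 6, 11, 19]


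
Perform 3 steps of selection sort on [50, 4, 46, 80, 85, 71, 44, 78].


Initial: [50, 4, 46, 80, 85, 71, 44, 78]
Step 1: min=4 at 1
  Swap: [4, 50, 46, 80, 85, 71, 44, 78]
Step 2: min=44 at 6
  Swap: [4, 44, 46, 80, 85, 71, 50, 78]
Step 3: min=46 at 2
  Swap: [4, 44, 46, 80, 85, 71, 50, 78]

After 3 steps: [4, 44, 46, 80, 85, 71, 50, 78]


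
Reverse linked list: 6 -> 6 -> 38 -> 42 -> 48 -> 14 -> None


Step 1: curr=6, set curr.next=prev(None) | reversed so far: 6
Step 2: curr=6, set curr.next=prev(6) | reversed so far: 6 -> 6
Step 3: curr=38, set curr.next=prev(6) | reversed so far: 38 -> 6 -> 6
Step 4: curr=42, set curr.next=prev(38) | reversed so far: 42 -> 38 -> 6 -> 6
Step 5: curr=48, set curr.next=prev(42) | reversed so far: 48 -> 42 -> 38 -> 6 -> 6
Step 6: curr=14, set curr.next=prev(48) | reversed so far: 14 -> 48 -> 42 -> 38 -> 6 -> 6

14 -> 48 -> 42 -> 38 -> 6 -> 6 -> None


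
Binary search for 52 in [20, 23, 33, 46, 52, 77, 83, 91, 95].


Step 1: lo=0, hi=8, mid=4, val=52

Found at index 4


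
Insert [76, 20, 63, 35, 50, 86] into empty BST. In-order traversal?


Insert 76: root
Insert 20: L from 76
Insert 63: L from 76 -> R from 20
Insert 35: L from 76 -> R from 20 -> L from 63
Insert 50: L from 76 -> R from 20 -> L from 63 -> R from 35
Insert 86: R from 76

In-order: [20, 35, 50, 63, 76, 86]


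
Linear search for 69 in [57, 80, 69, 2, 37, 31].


i=0: 57!=69
i=1: 80!=69
i=2: 69==69 found!

Found at 2, 3 comps


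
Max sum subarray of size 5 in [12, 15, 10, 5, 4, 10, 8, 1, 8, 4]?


[0:5]: 46
[1:6]: 44
[2:7]: 37
[3:8]: 28
[4:9]: 31
[5:10]: 31

Max: 46 at [0:5]


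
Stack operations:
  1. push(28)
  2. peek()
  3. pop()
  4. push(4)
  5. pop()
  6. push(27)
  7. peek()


push(28) -> [28]
peek()->28
pop()->28, []
push(4) -> [4]
pop()->4, []
push(27) -> [27]
peek()->27

Final stack: [27]


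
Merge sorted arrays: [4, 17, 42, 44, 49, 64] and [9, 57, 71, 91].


Take 4 from A
Take 9 from B
Take 17 from A
Take 42 from A
Take 44 from A
Take 49 from A
Take 57 from B
Take 64 from A

Merged: [4, 9, 17, 42, 44, 49, 57, 64, 71, 91]


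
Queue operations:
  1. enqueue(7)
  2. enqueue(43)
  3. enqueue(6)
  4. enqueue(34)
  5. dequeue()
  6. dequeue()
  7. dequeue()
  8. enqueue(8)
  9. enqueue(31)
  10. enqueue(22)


enqueue(7) -> [7]
enqueue(43) -> [7, 43]
enqueue(6) -> [7, 43, 6]
enqueue(34) -> [7, 43, 6, 34]
dequeue()->7, [43, 6, 34]
dequeue()->43, [6, 34]
dequeue()->6, [34]
enqueue(8) -> [34, 8]
enqueue(31) -> [34, 8, 31]
enqueue(22) -> [34, 8, 31, 22]

Final queue: [34, 8, 31, 22]


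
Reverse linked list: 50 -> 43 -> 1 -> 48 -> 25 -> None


Step 1: curr=50, set curr.next=prev(None) | reversed so far: 50
Step 2: curr=43, set curr.next=prev(50) | reversed so far: 43 -> 50
Step 3: curr=1, set curr.next=prev(43) | reversed so far: 1 -> 43 -> 50
Step 4: curr=48, set curr.next=prev(1) | reversed so far: 48 -> 1 -> 43 -> 50
Step 5: curr=25, set curr.next=prev(48) | reversed so far: 25 -> 48 -> 1 -> 43 -> 50

25 -> 48 -> 1 -> 43 -> 50 -> None


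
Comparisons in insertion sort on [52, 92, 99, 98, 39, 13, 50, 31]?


Algorithm: insertion sort
Input: [52, 92, 99, 98, 39, 13, 50, 31]
Sorted: [13, 31, 39, 50, 52, 92, 98, 99]

25


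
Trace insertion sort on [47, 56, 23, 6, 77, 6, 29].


Initial: [47, 56, 23, 6, 77, 6, 29]
Insert 56: [47, 56, 23, 6, 77, 6, 29]
Insert 23: [23, 47, 56, 6, 77, 6, 29]
Insert 6: [6, 23, 47, 56, 77, 6, 29]
Insert 77: [6, 23, 47, 56, 77, 6, 29]
Insert 6: [6, 6, 23, 47, 56, 77, 29]
Insert 29: [6, 6, 23, 29, 47, 56, 77]

Sorted: [6, 6, 23, 29, 47, 56, 77]


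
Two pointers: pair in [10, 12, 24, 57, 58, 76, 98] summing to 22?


lo=0(10)+hi=6(98)=108
lo=0(10)+hi=5(76)=86
lo=0(10)+hi=4(58)=68
lo=0(10)+hi=3(57)=67
lo=0(10)+hi=2(24)=34
lo=0(10)+hi=1(12)=22

Yes: 10+12=22


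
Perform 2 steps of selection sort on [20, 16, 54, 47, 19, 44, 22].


Initial: [20, 16, 54, 47, 19, 44, 22]
Step 1: min=16 at 1
  Swap: [16, 20, 54, 47, 19, 44, 22]
Step 2: min=19 at 4
  Swap: [16, 19, 54, 47, 20, 44, 22]

After 2 steps: [16, 19, 54, 47, 20, 44, 22]


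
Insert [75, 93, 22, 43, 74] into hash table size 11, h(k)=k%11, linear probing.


Insert 75: h=9 -> slot 9
Insert 93: h=5 -> slot 5
Insert 22: h=0 -> slot 0
Insert 43: h=10 -> slot 10
Insert 74: h=8 -> slot 8

Table: [22, None, None, None, None, 93, None, None, 74, 75, 43]


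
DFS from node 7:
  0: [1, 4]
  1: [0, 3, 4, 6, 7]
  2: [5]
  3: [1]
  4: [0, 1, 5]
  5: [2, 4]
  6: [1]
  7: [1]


Visit 7, push [1]
Visit 1, push [6, 4, 3, 0]
Visit 0, push [4]
Visit 4, push [5]
Visit 5, push [2]
Visit 2, push []
Visit 3, push []
Visit 6, push []

DFS order: [7, 1, 0, 4, 5, 2, 3, 6]


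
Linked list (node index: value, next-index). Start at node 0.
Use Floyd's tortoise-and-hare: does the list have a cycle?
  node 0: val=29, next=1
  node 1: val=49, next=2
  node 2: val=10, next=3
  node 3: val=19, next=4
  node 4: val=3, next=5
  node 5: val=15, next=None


Floyd's tortoise (slow, +1) and hare (fast, +2):
  init: slow=0, fast=0
  step 1: slow=1, fast=2
  step 2: slow=2, fast=4
  step 3: fast 4->5->None, no cycle

Cycle: no


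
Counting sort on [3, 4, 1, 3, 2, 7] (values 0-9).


Input: [3, 4, 1, 3, 2, 7]
Counts: [0, 1, 1, 2, 1, 0, 0, 1, 0, 0]

Sorted: [1, 2, 3, 3, 4, 7]


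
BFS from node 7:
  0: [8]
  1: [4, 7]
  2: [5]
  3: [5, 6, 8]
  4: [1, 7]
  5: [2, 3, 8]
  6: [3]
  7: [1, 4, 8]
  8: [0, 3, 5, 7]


Visit 7, enqueue [1, 4, 8]
Visit 1, enqueue []
Visit 4, enqueue []
Visit 8, enqueue [0, 3, 5]
Visit 0, enqueue []
Visit 3, enqueue [6]
Visit 5, enqueue [2]
Visit 6, enqueue []
Visit 2, enqueue []

BFS order: [7, 1, 4, 8, 0, 3, 5, 6, 2]


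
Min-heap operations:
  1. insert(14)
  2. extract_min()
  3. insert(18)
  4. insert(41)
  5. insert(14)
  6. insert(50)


insert(14) -> [14]
extract_min()->14, []
insert(18) -> [18]
insert(41) -> [18, 41]
insert(14) -> [14, 41, 18]
insert(50) -> [14, 41, 18, 50]

Final heap: [14, 41, 18, 50]


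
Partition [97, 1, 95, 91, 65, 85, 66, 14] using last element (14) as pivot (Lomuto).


Pivot: 14
  1 <= 14: swap -> [1, 97, 95, 91, 65, 85, 66, 14]
Place pivot at 1: [1, 14, 95, 91, 65, 85, 66, 97]

Partitioned: [1, 14, 95, 91, 65, 85, 66, 97]


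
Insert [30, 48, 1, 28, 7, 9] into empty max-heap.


Insert 30: [30]
Insert 48: [48, 30]
Insert 1: [48, 30, 1]
Insert 28: [48, 30, 1, 28]
Insert 7: [48, 30, 1, 28, 7]
Insert 9: [48, 30, 9, 28, 7, 1]

Final heap: [48, 30, 9, 28, 7, 1]


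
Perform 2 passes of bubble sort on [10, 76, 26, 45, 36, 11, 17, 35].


Initial: [10, 76, 26, 45, 36, 11, 17, 35]
Pass 1: [10, 26, 45, 36, 11, 17, 35, 76] (6 swaps)
Pass 2: [10, 26, 36, 11, 17, 35, 45, 76] (4 swaps)

After 2 passes: [10, 26, 36, 11, 17, 35, 45, 76]


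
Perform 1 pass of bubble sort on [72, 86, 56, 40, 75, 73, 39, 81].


Initial: [72, 86, 56, 40, 75, 73, 39, 81]
Pass 1: [72, 56, 40, 75, 73, 39, 81, 86] (6 swaps)

After 1 pass: [72, 56, 40, 75, 73, 39, 81, 86]


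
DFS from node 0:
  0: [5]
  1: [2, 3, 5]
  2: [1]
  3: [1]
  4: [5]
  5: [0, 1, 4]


Visit 0, push [5]
Visit 5, push [4, 1]
Visit 1, push [3, 2]
Visit 2, push []
Visit 3, push []
Visit 4, push []

DFS order: [0, 5, 1, 2, 3, 4]


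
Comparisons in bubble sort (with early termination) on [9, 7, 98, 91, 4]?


Algorithm: bubble sort (with early termination)
Input: [9, 7, 98, 91, 4]
Sorted: [4, 7, 9, 91, 98]

10


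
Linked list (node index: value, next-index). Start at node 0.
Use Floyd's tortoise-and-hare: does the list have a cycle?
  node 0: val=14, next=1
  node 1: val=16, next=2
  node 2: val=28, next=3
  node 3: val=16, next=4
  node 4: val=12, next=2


Floyd's tortoise (slow, +1) and hare (fast, +2):
  init: slow=0, fast=0
  step 1: slow=1, fast=2
  step 2: slow=2, fast=4
  step 3: slow=3, fast=3
  slow == fast at node 3: cycle detected

Cycle: yes


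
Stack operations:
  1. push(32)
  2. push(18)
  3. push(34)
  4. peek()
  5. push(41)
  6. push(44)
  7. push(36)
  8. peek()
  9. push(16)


push(32) -> [32]
push(18) -> [32, 18]
push(34) -> [32, 18, 34]
peek()->34
push(41) -> [32, 18, 34, 41]
push(44) -> [32, 18, 34, 41, 44]
push(36) -> [32, 18, 34, 41, 44, 36]
peek()->36
push(16) -> [32, 18, 34, 41, 44, 36, 16]

Final stack: [32, 18, 34, 41, 44, 36, 16]


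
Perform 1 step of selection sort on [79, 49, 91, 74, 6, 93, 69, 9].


Initial: [79, 49, 91, 74, 6, 93, 69, 9]
Step 1: min=6 at 4
  Swap: [6, 49, 91, 74, 79, 93, 69, 9]

After 1 step: [6, 49, 91, 74, 79, 93, 69, 9]


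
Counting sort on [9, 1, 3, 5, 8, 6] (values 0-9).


Input: [9, 1, 3, 5, 8, 6]
Counts: [0, 1, 0, 1, 0, 1, 1, 0, 1, 1]

Sorted: [1, 3, 5, 6, 8, 9]


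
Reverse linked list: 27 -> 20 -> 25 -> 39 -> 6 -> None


Step 1: curr=27, set curr.next=prev(None) | reversed so far: 27
Step 2: curr=20, set curr.next=prev(27) | reversed so far: 20 -> 27
Step 3: curr=25, set curr.next=prev(20) | reversed so far: 25 -> 20 -> 27
Step 4: curr=39, set curr.next=prev(25) | reversed so far: 39 -> 25 -> 20 -> 27
Step 5: curr=6, set curr.next=prev(39) | reversed so far: 6 -> 39 -> 25 -> 20 -> 27

6 -> 39 -> 25 -> 20 -> 27 -> None


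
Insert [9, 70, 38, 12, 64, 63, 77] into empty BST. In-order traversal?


Insert 9: root
Insert 70: R from 9
Insert 38: R from 9 -> L from 70
Insert 12: R from 9 -> L from 70 -> L from 38
Insert 64: R from 9 -> L from 70 -> R from 38
Insert 63: R from 9 -> L from 70 -> R from 38 -> L from 64
Insert 77: R from 9 -> R from 70

In-order: [9, 12, 38, 63, 64, 70, 77]


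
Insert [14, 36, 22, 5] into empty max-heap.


Insert 14: [14]
Insert 36: [36, 14]
Insert 22: [36, 14, 22]
Insert 5: [36, 14, 22, 5]

Final heap: [36, 14, 22, 5]


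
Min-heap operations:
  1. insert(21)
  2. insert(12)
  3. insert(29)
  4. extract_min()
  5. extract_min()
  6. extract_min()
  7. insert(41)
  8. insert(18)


insert(21) -> [21]
insert(12) -> [12, 21]
insert(29) -> [12, 21, 29]
extract_min()->12, [21, 29]
extract_min()->21, [29]
extract_min()->29, []
insert(41) -> [41]
insert(18) -> [18, 41]

Final heap: [18, 41]


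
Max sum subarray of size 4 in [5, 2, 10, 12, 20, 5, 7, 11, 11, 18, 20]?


[0:4]: 29
[1:5]: 44
[2:6]: 47
[3:7]: 44
[4:8]: 43
[5:9]: 34
[6:10]: 47
[7:11]: 60

Max: 60 at [7:11]


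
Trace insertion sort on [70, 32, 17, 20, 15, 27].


Initial: [70, 32, 17, 20, 15, 27]
Insert 32: [32, 70, 17, 20, 15, 27]
Insert 17: [17, 32, 70, 20, 15, 27]
Insert 20: [17, 20, 32, 70, 15, 27]
Insert 15: [15, 17, 20, 32, 70, 27]
Insert 27: [15, 17, 20, 27, 32, 70]

Sorted: [15, 17, 20, 27, 32, 70]


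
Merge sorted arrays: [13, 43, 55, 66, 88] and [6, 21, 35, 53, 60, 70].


Take 6 from B
Take 13 from A
Take 21 from B
Take 35 from B
Take 43 from A
Take 53 from B
Take 55 from A
Take 60 from B
Take 66 from A
Take 70 from B

Merged: [6, 13, 21, 35, 43, 53, 55, 60, 66, 70, 88]


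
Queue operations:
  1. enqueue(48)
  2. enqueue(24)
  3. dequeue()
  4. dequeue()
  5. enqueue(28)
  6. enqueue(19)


enqueue(48) -> [48]
enqueue(24) -> [48, 24]
dequeue()->48, [24]
dequeue()->24, []
enqueue(28) -> [28]
enqueue(19) -> [28, 19]

Final queue: [28, 19]


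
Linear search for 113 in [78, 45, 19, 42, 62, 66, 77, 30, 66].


i=0: 78!=113
i=1: 45!=113
i=2: 19!=113
i=3: 42!=113
i=4: 62!=113
i=5: 66!=113
i=6: 77!=113
i=7: 30!=113
i=8: 66!=113

Not found, 9 comps


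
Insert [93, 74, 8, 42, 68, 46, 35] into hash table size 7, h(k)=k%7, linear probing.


Insert 93: h=2 -> slot 2
Insert 74: h=4 -> slot 4
Insert 8: h=1 -> slot 1
Insert 42: h=0 -> slot 0
Insert 68: h=5 -> slot 5
Insert 46: h=4, 2 probes -> slot 6
Insert 35: h=0, 3 probes -> slot 3

Table: [42, 8, 93, 35, 74, 68, 46]


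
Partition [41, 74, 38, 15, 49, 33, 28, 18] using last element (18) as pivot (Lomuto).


Pivot: 18
  15 <= 18: swap -> [15, 74, 38, 41, 49, 33, 28, 18]
Place pivot at 1: [15, 18, 38, 41, 49, 33, 28, 74]

Partitioned: [15, 18, 38, 41, 49, 33, 28, 74]


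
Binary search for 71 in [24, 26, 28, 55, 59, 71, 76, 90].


Step 1: lo=0, hi=7, mid=3, val=55
Step 2: lo=4, hi=7, mid=5, val=71

Found at index 5


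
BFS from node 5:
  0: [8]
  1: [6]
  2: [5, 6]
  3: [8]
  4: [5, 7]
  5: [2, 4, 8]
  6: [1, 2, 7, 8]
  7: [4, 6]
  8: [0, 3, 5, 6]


Visit 5, enqueue [2, 4, 8]
Visit 2, enqueue [6]
Visit 4, enqueue [7]
Visit 8, enqueue [0, 3]
Visit 6, enqueue [1]
Visit 7, enqueue []
Visit 0, enqueue []
Visit 3, enqueue []
Visit 1, enqueue []

BFS order: [5, 2, 4, 8, 6, 7, 0, 3, 1]


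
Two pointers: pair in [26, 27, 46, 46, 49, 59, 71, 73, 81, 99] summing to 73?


lo=0(26)+hi=9(99)=125
lo=0(26)+hi=8(81)=107
lo=0(26)+hi=7(73)=99
lo=0(26)+hi=6(71)=97
lo=0(26)+hi=5(59)=85
lo=0(26)+hi=4(49)=75
lo=0(26)+hi=3(46)=72
lo=1(27)+hi=3(46)=73

Yes: 27+46=73


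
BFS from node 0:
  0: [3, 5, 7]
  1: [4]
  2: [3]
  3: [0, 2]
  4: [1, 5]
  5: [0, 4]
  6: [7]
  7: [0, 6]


Visit 0, enqueue [3, 5, 7]
Visit 3, enqueue [2]
Visit 5, enqueue [4]
Visit 7, enqueue [6]
Visit 2, enqueue []
Visit 4, enqueue [1]
Visit 6, enqueue []
Visit 1, enqueue []

BFS order: [0, 3, 5, 7, 2, 4, 6, 1]


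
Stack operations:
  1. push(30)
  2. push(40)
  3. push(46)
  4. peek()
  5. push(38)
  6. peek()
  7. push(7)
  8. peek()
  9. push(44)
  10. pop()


push(30) -> [30]
push(40) -> [30, 40]
push(46) -> [30, 40, 46]
peek()->46
push(38) -> [30, 40, 46, 38]
peek()->38
push(7) -> [30, 40, 46, 38, 7]
peek()->7
push(44) -> [30, 40, 46, 38, 7, 44]
pop()->44, [30, 40, 46, 38, 7]

Final stack: [30, 40, 46, 38, 7]


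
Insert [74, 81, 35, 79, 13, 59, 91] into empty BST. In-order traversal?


Insert 74: root
Insert 81: R from 74
Insert 35: L from 74
Insert 79: R from 74 -> L from 81
Insert 13: L from 74 -> L from 35
Insert 59: L from 74 -> R from 35
Insert 91: R from 74 -> R from 81

In-order: [13, 35, 59, 74, 79, 81, 91]


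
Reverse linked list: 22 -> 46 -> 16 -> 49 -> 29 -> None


Step 1: curr=22, set curr.next=prev(None) | reversed so far: 22
Step 2: curr=46, set curr.next=prev(22) | reversed so far: 46 -> 22
Step 3: curr=16, set curr.next=prev(46) | reversed so far: 16 -> 46 -> 22
Step 4: curr=49, set curr.next=prev(16) | reversed so far: 49 -> 16 -> 46 -> 22
Step 5: curr=29, set curr.next=prev(49) | reversed so far: 29 -> 49 -> 16 -> 46 -> 22

29 -> 49 -> 16 -> 46 -> 22 -> None


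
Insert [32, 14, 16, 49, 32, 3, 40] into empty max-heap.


Insert 32: [32]
Insert 14: [32, 14]
Insert 16: [32, 14, 16]
Insert 49: [49, 32, 16, 14]
Insert 32: [49, 32, 16, 14, 32]
Insert 3: [49, 32, 16, 14, 32, 3]
Insert 40: [49, 32, 40, 14, 32, 3, 16]

Final heap: [49, 32, 40, 14, 32, 3, 16]


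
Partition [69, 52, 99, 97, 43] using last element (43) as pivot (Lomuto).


Pivot: 43
Place pivot at 0: [43, 52, 99, 97, 69]

Partitioned: [43, 52, 99, 97, 69]


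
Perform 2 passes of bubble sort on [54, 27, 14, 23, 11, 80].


Initial: [54, 27, 14, 23, 11, 80]
Pass 1: [27, 14, 23, 11, 54, 80] (4 swaps)
Pass 2: [14, 23, 11, 27, 54, 80] (3 swaps)

After 2 passes: [14, 23, 11, 27, 54, 80]


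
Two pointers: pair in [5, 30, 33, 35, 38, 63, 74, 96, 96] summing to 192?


lo=0(5)+hi=8(96)=101
lo=1(30)+hi=8(96)=126
lo=2(33)+hi=8(96)=129
lo=3(35)+hi=8(96)=131
lo=4(38)+hi=8(96)=134
lo=5(63)+hi=8(96)=159
lo=6(74)+hi=8(96)=170
lo=7(96)+hi=8(96)=192

Yes: 96+96=192


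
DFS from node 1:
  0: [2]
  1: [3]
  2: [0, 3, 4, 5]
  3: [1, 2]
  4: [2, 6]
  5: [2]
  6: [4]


Visit 1, push [3]
Visit 3, push [2]
Visit 2, push [5, 4, 0]
Visit 0, push []
Visit 4, push [6]
Visit 6, push []
Visit 5, push []

DFS order: [1, 3, 2, 0, 4, 6, 5]


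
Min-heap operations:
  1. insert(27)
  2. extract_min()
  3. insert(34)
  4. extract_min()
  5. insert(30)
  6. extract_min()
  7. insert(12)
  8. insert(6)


insert(27) -> [27]
extract_min()->27, []
insert(34) -> [34]
extract_min()->34, []
insert(30) -> [30]
extract_min()->30, []
insert(12) -> [12]
insert(6) -> [6, 12]

Final heap: [6, 12]


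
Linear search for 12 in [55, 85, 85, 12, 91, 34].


i=0: 55!=12
i=1: 85!=12
i=2: 85!=12
i=3: 12==12 found!

Found at 3, 4 comps


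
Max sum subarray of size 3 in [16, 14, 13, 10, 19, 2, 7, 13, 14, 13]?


[0:3]: 43
[1:4]: 37
[2:5]: 42
[3:6]: 31
[4:7]: 28
[5:8]: 22
[6:9]: 34
[7:10]: 40

Max: 43 at [0:3]


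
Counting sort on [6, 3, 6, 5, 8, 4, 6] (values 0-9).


Input: [6, 3, 6, 5, 8, 4, 6]
Counts: [0, 0, 0, 1, 1, 1, 3, 0, 1, 0]

Sorted: [3, 4, 5, 6, 6, 6, 8]


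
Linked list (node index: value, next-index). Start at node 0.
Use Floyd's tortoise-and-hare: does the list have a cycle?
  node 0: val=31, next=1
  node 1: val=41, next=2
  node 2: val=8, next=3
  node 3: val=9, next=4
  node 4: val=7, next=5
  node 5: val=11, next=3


Floyd's tortoise (slow, +1) and hare (fast, +2):
  init: slow=0, fast=0
  step 1: slow=1, fast=2
  step 2: slow=2, fast=4
  step 3: slow=3, fast=3
  slow == fast at node 3: cycle detected

Cycle: yes


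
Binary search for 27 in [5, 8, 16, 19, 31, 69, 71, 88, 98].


Step 1: lo=0, hi=8, mid=4, val=31
Step 2: lo=0, hi=3, mid=1, val=8
Step 3: lo=2, hi=3, mid=2, val=16
Step 4: lo=3, hi=3, mid=3, val=19

Not found


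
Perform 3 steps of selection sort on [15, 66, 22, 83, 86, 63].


Initial: [15, 66, 22, 83, 86, 63]
Step 1: min=15 at 0
  Swap: [15, 66, 22, 83, 86, 63]
Step 2: min=22 at 2
  Swap: [15, 22, 66, 83, 86, 63]
Step 3: min=63 at 5
  Swap: [15, 22, 63, 83, 86, 66]

After 3 steps: [15, 22, 63, 83, 86, 66]


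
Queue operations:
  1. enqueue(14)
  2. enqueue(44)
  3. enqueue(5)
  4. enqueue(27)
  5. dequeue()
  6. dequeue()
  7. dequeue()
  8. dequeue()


enqueue(14) -> [14]
enqueue(44) -> [14, 44]
enqueue(5) -> [14, 44, 5]
enqueue(27) -> [14, 44, 5, 27]
dequeue()->14, [44, 5, 27]
dequeue()->44, [5, 27]
dequeue()->5, [27]
dequeue()->27, []

Final queue: []


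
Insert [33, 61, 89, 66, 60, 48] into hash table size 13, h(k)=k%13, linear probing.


Insert 33: h=7 -> slot 7
Insert 61: h=9 -> slot 9
Insert 89: h=11 -> slot 11
Insert 66: h=1 -> slot 1
Insert 60: h=8 -> slot 8
Insert 48: h=9, 1 probes -> slot 10

Table: [None, 66, None, None, None, None, None, 33, 60, 61, 48, 89, None]


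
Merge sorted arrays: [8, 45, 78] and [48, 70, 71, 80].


Take 8 from A
Take 45 from A
Take 48 from B
Take 70 from B
Take 71 from B
Take 78 from A

Merged: [8, 45, 48, 70, 71, 78, 80]


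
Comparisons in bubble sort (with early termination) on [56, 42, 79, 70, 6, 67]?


Algorithm: bubble sort (with early termination)
Input: [56, 42, 79, 70, 6, 67]
Sorted: [6, 42, 56, 67, 70, 79]

15


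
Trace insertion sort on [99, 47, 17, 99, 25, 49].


Initial: [99, 47, 17, 99, 25, 49]
Insert 47: [47, 99, 17, 99, 25, 49]
Insert 17: [17, 47, 99, 99, 25, 49]
Insert 99: [17, 47, 99, 99, 25, 49]
Insert 25: [17, 25, 47, 99, 99, 49]
Insert 49: [17, 25, 47, 49, 99, 99]

Sorted: [17, 25, 47, 49, 99, 99]


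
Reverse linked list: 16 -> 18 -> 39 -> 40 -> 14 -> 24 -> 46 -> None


Step 1: curr=16, set curr.next=prev(None) | reversed so far: 16
Step 2: curr=18, set curr.next=prev(16) | reversed so far: 18 -> 16
Step 3: curr=39, set curr.next=prev(18) | reversed so far: 39 -> 18 -> 16
Step 4: curr=40, set curr.next=prev(39) | reversed so far: 40 -> 39 -> 18 -> 16
Step 5: curr=14, set curr.next=prev(40) | reversed so far: 14 -> 40 -> 39 -> 18 -> 16
Step 6: curr=24, set curr.next=prev(14) | reversed so far: 24 -> 14 -> 40 -> 39 -> 18 -> 16
Step 7: curr=46, set curr.next=prev(24) | reversed so far: 46 -> 24 -> 14 -> 40 -> 39 -> 18 -> 16

46 -> 24 -> 14 -> 40 -> 39 -> 18 -> 16 -> None


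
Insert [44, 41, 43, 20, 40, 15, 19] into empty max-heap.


Insert 44: [44]
Insert 41: [44, 41]
Insert 43: [44, 41, 43]
Insert 20: [44, 41, 43, 20]
Insert 40: [44, 41, 43, 20, 40]
Insert 15: [44, 41, 43, 20, 40, 15]
Insert 19: [44, 41, 43, 20, 40, 15, 19]

Final heap: [44, 41, 43, 20, 40, 15, 19]


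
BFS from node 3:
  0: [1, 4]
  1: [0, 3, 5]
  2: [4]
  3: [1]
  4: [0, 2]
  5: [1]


Visit 3, enqueue [1]
Visit 1, enqueue [0, 5]
Visit 0, enqueue [4]
Visit 5, enqueue []
Visit 4, enqueue [2]
Visit 2, enqueue []

BFS order: [3, 1, 0, 5, 4, 2]


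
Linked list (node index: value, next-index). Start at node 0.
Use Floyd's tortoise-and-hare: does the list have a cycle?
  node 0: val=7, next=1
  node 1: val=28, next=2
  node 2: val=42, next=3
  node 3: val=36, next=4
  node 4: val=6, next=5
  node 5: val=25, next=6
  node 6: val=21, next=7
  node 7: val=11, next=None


Floyd's tortoise (slow, +1) and hare (fast, +2):
  init: slow=0, fast=0
  step 1: slow=1, fast=2
  step 2: slow=2, fast=4
  step 3: slow=3, fast=6
  step 4: fast 6->7->None, no cycle

Cycle: no


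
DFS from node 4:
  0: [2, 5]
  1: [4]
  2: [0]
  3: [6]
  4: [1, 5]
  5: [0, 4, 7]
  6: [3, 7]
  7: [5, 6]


Visit 4, push [5, 1]
Visit 1, push []
Visit 5, push [7, 0]
Visit 0, push [2]
Visit 2, push []
Visit 7, push [6]
Visit 6, push [3]
Visit 3, push []

DFS order: [4, 1, 5, 0, 2, 7, 6, 3]


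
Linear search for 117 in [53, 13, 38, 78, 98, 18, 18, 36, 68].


i=0: 53!=117
i=1: 13!=117
i=2: 38!=117
i=3: 78!=117
i=4: 98!=117
i=5: 18!=117
i=6: 18!=117
i=7: 36!=117
i=8: 68!=117

Not found, 9 comps


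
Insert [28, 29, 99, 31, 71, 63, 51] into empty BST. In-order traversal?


Insert 28: root
Insert 29: R from 28
Insert 99: R from 28 -> R from 29
Insert 31: R from 28 -> R from 29 -> L from 99
Insert 71: R from 28 -> R from 29 -> L from 99 -> R from 31
Insert 63: R from 28 -> R from 29 -> L from 99 -> R from 31 -> L from 71
Insert 51: R from 28 -> R from 29 -> L from 99 -> R from 31 -> L from 71 -> L from 63

In-order: [28, 29, 31, 51, 63, 71, 99]


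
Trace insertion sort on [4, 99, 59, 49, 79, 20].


Initial: [4, 99, 59, 49, 79, 20]
Insert 99: [4, 99, 59, 49, 79, 20]
Insert 59: [4, 59, 99, 49, 79, 20]
Insert 49: [4, 49, 59, 99, 79, 20]
Insert 79: [4, 49, 59, 79, 99, 20]
Insert 20: [4, 20, 49, 59, 79, 99]

Sorted: [4, 20, 49, 59, 79, 99]


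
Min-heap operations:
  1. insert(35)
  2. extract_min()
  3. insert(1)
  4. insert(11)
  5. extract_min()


insert(35) -> [35]
extract_min()->35, []
insert(1) -> [1]
insert(11) -> [1, 11]
extract_min()->1, [11]

Final heap: [11]


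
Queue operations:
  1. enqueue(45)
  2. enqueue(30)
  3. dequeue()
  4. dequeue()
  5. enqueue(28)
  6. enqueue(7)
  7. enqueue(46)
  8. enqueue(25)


enqueue(45) -> [45]
enqueue(30) -> [45, 30]
dequeue()->45, [30]
dequeue()->30, []
enqueue(28) -> [28]
enqueue(7) -> [28, 7]
enqueue(46) -> [28, 7, 46]
enqueue(25) -> [28, 7, 46, 25]

Final queue: [28, 7, 46, 25]


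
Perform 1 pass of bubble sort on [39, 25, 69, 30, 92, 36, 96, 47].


Initial: [39, 25, 69, 30, 92, 36, 96, 47]
Pass 1: [25, 39, 30, 69, 36, 92, 47, 96] (4 swaps)

After 1 pass: [25, 39, 30, 69, 36, 92, 47, 96]


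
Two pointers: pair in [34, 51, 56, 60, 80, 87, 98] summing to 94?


lo=0(34)+hi=6(98)=132
lo=0(34)+hi=5(87)=121
lo=0(34)+hi=4(80)=114
lo=0(34)+hi=3(60)=94

Yes: 34+60=94


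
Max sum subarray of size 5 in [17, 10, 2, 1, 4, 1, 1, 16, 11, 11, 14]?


[0:5]: 34
[1:6]: 18
[2:7]: 9
[3:8]: 23
[4:9]: 33
[5:10]: 40
[6:11]: 53

Max: 53 at [6:11]


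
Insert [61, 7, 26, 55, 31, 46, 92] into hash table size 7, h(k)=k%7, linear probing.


Insert 61: h=5 -> slot 5
Insert 7: h=0 -> slot 0
Insert 26: h=5, 1 probes -> slot 6
Insert 55: h=6, 2 probes -> slot 1
Insert 31: h=3 -> slot 3
Insert 46: h=4 -> slot 4
Insert 92: h=1, 1 probes -> slot 2

Table: [7, 55, 92, 31, 46, 61, 26]


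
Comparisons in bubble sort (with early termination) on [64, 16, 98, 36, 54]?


Algorithm: bubble sort (with early termination)
Input: [64, 16, 98, 36, 54]
Sorted: [16, 36, 54, 64, 98]

9


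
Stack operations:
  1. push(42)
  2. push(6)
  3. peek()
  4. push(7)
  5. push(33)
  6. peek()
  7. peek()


push(42) -> [42]
push(6) -> [42, 6]
peek()->6
push(7) -> [42, 6, 7]
push(33) -> [42, 6, 7, 33]
peek()->33
peek()->33

Final stack: [42, 6, 7, 33]


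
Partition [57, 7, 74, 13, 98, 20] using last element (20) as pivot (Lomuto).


Pivot: 20
  7 <= 20: swap -> [7, 57, 74, 13, 98, 20]
  13 <= 20: swap -> [7, 13, 74, 57, 98, 20]
Place pivot at 2: [7, 13, 20, 57, 98, 74]

Partitioned: [7, 13, 20, 57, 98, 74]


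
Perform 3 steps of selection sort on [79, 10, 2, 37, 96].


Initial: [79, 10, 2, 37, 96]
Step 1: min=2 at 2
  Swap: [2, 10, 79, 37, 96]
Step 2: min=10 at 1
  Swap: [2, 10, 79, 37, 96]
Step 3: min=37 at 3
  Swap: [2, 10, 37, 79, 96]

After 3 steps: [2, 10, 37, 79, 96]


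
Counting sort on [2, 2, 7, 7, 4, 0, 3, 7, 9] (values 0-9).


Input: [2, 2, 7, 7, 4, 0, 3, 7, 9]
Counts: [1, 0, 2, 1, 1, 0, 0, 3, 0, 1]

Sorted: [0, 2, 2, 3, 4, 7, 7, 7, 9]


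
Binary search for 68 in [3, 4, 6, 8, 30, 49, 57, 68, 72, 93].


Step 1: lo=0, hi=9, mid=4, val=30
Step 2: lo=5, hi=9, mid=7, val=68

Found at index 7


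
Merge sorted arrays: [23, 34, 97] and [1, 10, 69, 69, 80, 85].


Take 1 from B
Take 10 from B
Take 23 from A
Take 34 from A
Take 69 from B
Take 69 from B
Take 80 from B
Take 85 from B

Merged: [1, 10, 23, 34, 69, 69, 80, 85, 97]


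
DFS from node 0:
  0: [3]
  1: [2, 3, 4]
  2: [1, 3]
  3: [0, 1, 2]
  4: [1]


Visit 0, push [3]
Visit 3, push [2, 1]
Visit 1, push [4, 2]
Visit 2, push []
Visit 4, push []

DFS order: [0, 3, 1, 2, 4]


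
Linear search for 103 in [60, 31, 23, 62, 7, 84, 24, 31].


i=0: 60!=103
i=1: 31!=103
i=2: 23!=103
i=3: 62!=103
i=4: 7!=103
i=5: 84!=103
i=6: 24!=103
i=7: 31!=103

Not found, 8 comps


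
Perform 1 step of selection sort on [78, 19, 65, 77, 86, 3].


Initial: [78, 19, 65, 77, 86, 3]
Step 1: min=3 at 5
  Swap: [3, 19, 65, 77, 86, 78]

After 1 step: [3, 19, 65, 77, 86, 78]


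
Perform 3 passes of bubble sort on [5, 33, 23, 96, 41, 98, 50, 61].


Initial: [5, 33, 23, 96, 41, 98, 50, 61]
Pass 1: [5, 23, 33, 41, 96, 50, 61, 98] (4 swaps)
Pass 2: [5, 23, 33, 41, 50, 61, 96, 98] (2 swaps)
Pass 3: [5, 23, 33, 41, 50, 61, 96, 98] (0 swaps)

After 3 passes: [5, 23, 33, 41, 50, 61, 96, 98]


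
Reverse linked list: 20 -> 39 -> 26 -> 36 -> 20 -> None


Step 1: curr=20, set curr.next=prev(None) | reversed so far: 20
Step 2: curr=39, set curr.next=prev(20) | reversed so far: 39 -> 20
Step 3: curr=26, set curr.next=prev(39) | reversed so far: 26 -> 39 -> 20
Step 4: curr=36, set curr.next=prev(26) | reversed so far: 36 -> 26 -> 39 -> 20
Step 5: curr=20, set curr.next=prev(36) | reversed so far: 20 -> 36 -> 26 -> 39 -> 20

20 -> 36 -> 26 -> 39 -> 20 -> None


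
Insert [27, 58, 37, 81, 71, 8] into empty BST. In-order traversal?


Insert 27: root
Insert 58: R from 27
Insert 37: R from 27 -> L from 58
Insert 81: R from 27 -> R from 58
Insert 71: R from 27 -> R from 58 -> L from 81
Insert 8: L from 27

In-order: [8, 27, 37, 58, 71, 81]


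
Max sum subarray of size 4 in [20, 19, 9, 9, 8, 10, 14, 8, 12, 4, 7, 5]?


[0:4]: 57
[1:5]: 45
[2:6]: 36
[3:7]: 41
[4:8]: 40
[5:9]: 44
[6:10]: 38
[7:11]: 31
[8:12]: 28

Max: 57 at [0:4]


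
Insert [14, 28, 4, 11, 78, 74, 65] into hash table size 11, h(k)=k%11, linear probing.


Insert 14: h=3 -> slot 3
Insert 28: h=6 -> slot 6
Insert 4: h=4 -> slot 4
Insert 11: h=0 -> slot 0
Insert 78: h=1 -> slot 1
Insert 74: h=8 -> slot 8
Insert 65: h=10 -> slot 10

Table: [11, 78, None, 14, 4, None, 28, None, 74, None, 65]


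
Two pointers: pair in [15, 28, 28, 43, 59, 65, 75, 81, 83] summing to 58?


lo=0(15)+hi=8(83)=98
lo=0(15)+hi=7(81)=96
lo=0(15)+hi=6(75)=90
lo=0(15)+hi=5(65)=80
lo=0(15)+hi=4(59)=74
lo=0(15)+hi=3(43)=58

Yes: 15+43=58


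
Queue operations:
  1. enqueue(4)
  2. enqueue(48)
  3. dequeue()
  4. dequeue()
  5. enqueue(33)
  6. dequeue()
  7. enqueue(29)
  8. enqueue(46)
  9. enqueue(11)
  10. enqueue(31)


enqueue(4) -> [4]
enqueue(48) -> [4, 48]
dequeue()->4, [48]
dequeue()->48, []
enqueue(33) -> [33]
dequeue()->33, []
enqueue(29) -> [29]
enqueue(46) -> [29, 46]
enqueue(11) -> [29, 46, 11]
enqueue(31) -> [29, 46, 11, 31]

Final queue: [29, 46, 11, 31]


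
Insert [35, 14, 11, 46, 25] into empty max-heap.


Insert 35: [35]
Insert 14: [35, 14]
Insert 11: [35, 14, 11]
Insert 46: [46, 35, 11, 14]
Insert 25: [46, 35, 11, 14, 25]

Final heap: [46, 35, 11, 14, 25]


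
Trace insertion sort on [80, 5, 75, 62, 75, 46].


Initial: [80, 5, 75, 62, 75, 46]
Insert 5: [5, 80, 75, 62, 75, 46]
Insert 75: [5, 75, 80, 62, 75, 46]
Insert 62: [5, 62, 75, 80, 75, 46]
Insert 75: [5, 62, 75, 75, 80, 46]
Insert 46: [5, 46, 62, 75, 75, 80]

Sorted: [5, 46, 62, 75, 75, 80]


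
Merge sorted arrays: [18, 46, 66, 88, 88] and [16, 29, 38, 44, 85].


Take 16 from B
Take 18 from A
Take 29 from B
Take 38 from B
Take 44 from B
Take 46 from A
Take 66 from A
Take 85 from B

Merged: [16, 18, 29, 38, 44, 46, 66, 85, 88, 88]


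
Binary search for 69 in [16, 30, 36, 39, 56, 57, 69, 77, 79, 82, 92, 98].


Step 1: lo=0, hi=11, mid=5, val=57
Step 2: lo=6, hi=11, mid=8, val=79
Step 3: lo=6, hi=7, mid=6, val=69

Found at index 6


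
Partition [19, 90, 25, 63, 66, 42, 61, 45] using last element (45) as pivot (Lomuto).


Pivot: 45
  19 <= 45: advance i (no swap)
  25 <= 45: swap -> [19, 25, 90, 63, 66, 42, 61, 45]
  42 <= 45: swap -> [19, 25, 42, 63, 66, 90, 61, 45]
Place pivot at 3: [19, 25, 42, 45, 66, 90, 61, 63]

Partitioned: [19, 25, 42, 45, 66, 90, 61, 63]


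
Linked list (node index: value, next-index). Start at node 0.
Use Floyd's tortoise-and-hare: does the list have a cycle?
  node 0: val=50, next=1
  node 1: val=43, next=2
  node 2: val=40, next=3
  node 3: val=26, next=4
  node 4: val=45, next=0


Floyd's tortoise (slow, +1) and hare (fast, +2):
  init: slow=0, fast=0
  step 1: slow=1, fast=2
  step 2: slow=2, fast=4
  step 3: slow=3, fast=1
  step 4: slow=4, fast=3
  step 5: slow=0, fast=0
  slow == fast at node 0: cycle detected

Cycle: yes


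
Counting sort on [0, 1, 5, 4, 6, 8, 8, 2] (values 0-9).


Input: [0, 1, 5, 4, 6, 8, 8, 2]
Counts: [1, 1, 1, 0, 1, 1, 1, 0, 2, 0]

Sorted: [0, 1, 2, 4, 5, 6, 8, 8]


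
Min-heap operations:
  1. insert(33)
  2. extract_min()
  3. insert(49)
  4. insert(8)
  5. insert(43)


insert(33) -> [33]
extract_min()->33, []
insert(49) -> [49]
insert(8) -> [8, 49]
insert(43) -> [8, 49, 43]

Final heap: [8, 49, 43]


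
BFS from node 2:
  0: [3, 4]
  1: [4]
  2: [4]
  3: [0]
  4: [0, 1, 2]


Visit 2, enqueue [4]
Visit 4, enqueue [0, 1]
Visit 0, enqueue [3]
Visit 1, enqueue []
Visit 3, enqueue []

BFS order: [2, 4, 0, 1, 3]


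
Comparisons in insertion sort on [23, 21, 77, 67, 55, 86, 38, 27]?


Algorithm: insertion sort
Input: [23, 21, 77, 67, 55, 86, 38, 27]
Sorted: [21, 23, 27, 38, 55, 67, 77, 86]

19


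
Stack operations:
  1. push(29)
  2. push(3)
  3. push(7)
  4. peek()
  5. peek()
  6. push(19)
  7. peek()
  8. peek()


push(29) -> [29]
push(3) -> [29, 3]
push(7) -> [29, 3, 7]
peek()->7
peek()->7
push(19) -> [29, 3, 7, 19]
peek()->19
peek()->19

Final stack: [29, 3, 7, 19]


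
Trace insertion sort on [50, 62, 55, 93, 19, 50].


Initial: [50, 62, 55, 93, 19, 50]
Insert 62: [50, 62, 55, 93, 19, 50]
Insert 55: [50, 55, 62, 93, 19, 50]
Insert 93: [50, 55, 62, 93, 19, 50]
Insert 19: [19, 50, 55, 62, 93, 50]
Insert 50: [19, 50, 50, 55, 62, 93]

Sorted: [19, 50, 50, 55, 62, 93]


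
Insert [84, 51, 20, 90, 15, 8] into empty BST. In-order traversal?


Insert 84: root
Insert 51: L from 84
Insert 20: L from 84 -> L from 51
Insert 90: R from 84
Insert 15: L from 84 -> L from 51 -> L from 20
Insert 8: L from 84 -> L from 51 -> L from 20 -> L from 15

In-order: [8, 15, 20, 51, 84, 90]


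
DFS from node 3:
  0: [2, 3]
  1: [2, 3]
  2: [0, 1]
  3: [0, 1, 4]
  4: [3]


Visit 3, push [4, 1, 0]
Visit 0, push [2]
Visit 2, push [1]
Visit 1, push []
Visit 4, push []

DFS order: [3, 0, 2, 1, 4]


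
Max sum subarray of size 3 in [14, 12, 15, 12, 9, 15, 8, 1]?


[0:3]: 41
[1:4]: 39
[2:5]: 36
[3:6]: 36
[4:7]: 32
[5:8]: 24

Max: 41 at [0:3]


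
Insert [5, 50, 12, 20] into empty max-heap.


Insert 5: [5]
Insert 50: [50, 5]
Insert 12: [50, 5, 12]
Insert 20: [50, 20, 12, 5]

Final heap: [50, 20, 12, 5]


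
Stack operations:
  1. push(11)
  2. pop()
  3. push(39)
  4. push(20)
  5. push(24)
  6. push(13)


push(11) -> [11]
pop()->11, []
push(39) -> [39]
push(20) -> [39, 20]
push(24) -> [39, 20, 24]
push(13) -> [39, 20, 24, 13]

Final stack: [39, 20, 24, 13]


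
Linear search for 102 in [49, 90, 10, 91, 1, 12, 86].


i=0: 49!=102
i=1: 90!=102
i=2: 10!=102
i=3: 91!=102
i=4: 1!=102
i=5: 12!=102
i=6: 86!=102

Not found, 7 comps


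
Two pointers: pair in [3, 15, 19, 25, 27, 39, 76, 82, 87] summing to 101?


lo=0(3)+hi=8(87)=90
lo=1(15)+hi=8(87)=102
lo=1(15)+hi=7(82)=97
lo=2(19)+hi=7(82)=101

Yes: 19+82=101


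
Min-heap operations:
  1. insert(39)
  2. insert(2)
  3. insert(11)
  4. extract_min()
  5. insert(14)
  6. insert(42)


insert(39) -> [39]
insert(2) -> [2, 39]
insert(11) -> [2, 39, 11]
extract_min()->2, [11, 39]
insert(14) -> [11, 39, 14]
insert(42) -> [11, 39, 14, 42]

Final heap: [11, 39, 14, 42]


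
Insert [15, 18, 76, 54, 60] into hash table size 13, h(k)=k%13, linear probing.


Insert 15: h=2 -> slot 2
Insert 18: h=5 -> slot 5
Insert 76: h=11 -> slot 11
Insert 54: h=2, 1 probes -> slot 3
Insert 60: h=8 -> slot 8

Table: [None, None, 15, 54, None, 18, None, None, 60, None, None, 76, None]


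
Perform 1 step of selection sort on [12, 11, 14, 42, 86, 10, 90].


Initial: [12, 11, 14, 42, 86, 10, 90]
Step 1: min=10 at 5
  Swap: [10, 11, 14, 42, 86, 12, 90]

After 1 step: [10, 11, 14, 42, 86, 12, 90]


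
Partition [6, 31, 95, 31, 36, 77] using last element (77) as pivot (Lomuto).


Pivot: 77
  6 <= 77: advance i (no swap)
  31 <= 77: advance i (no swap)
  31 <= 77: swap -> [6, 31, 31, 95, 36, 77]
  36 <= 77: swap -> [6, 31, 31, 36, 95, 77]
Place pivot at 4: [6, 31, 31, 36, 77, 95]

Partitioned: [6, 31, 31, 36, 77, 95]
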